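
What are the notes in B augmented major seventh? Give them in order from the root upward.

B D# F## A#

Root B, quality augmented major seventh:
Root: B
Major 3rd (3rd): D#
Augmented 5th (5th): F##
Major 7th (7th): A#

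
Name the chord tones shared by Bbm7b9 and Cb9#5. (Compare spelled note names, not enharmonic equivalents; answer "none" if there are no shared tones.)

Bbm7b9: Bb Db F Ab Cb
Cb9#5: Cb Eb G Bbb Db
Common to both → Db, Cb.

Db, Cb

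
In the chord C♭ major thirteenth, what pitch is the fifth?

Gb

Root of C♭ major thirteenth = Cb. The 5th is a perfect 5th: Cb up a perfect 5th → Gb.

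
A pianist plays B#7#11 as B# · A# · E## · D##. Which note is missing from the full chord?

B#7#11 = B#, D##, F##, A#, E##. The voicing lacks the 5th (perfect 5th), F##.

F##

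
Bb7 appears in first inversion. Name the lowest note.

Bb7 = Bb–D–F–Ab. First inversion → third in the bass = D.

D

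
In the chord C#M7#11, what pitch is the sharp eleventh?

Root of C#M7#11 = C♯. The 11th is an augmented 11th: C♯ up an augmented 11th → F𝄪.

F𝄪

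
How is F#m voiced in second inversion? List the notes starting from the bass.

C#, F#, A

F#m = F#–A–C#; second inversion → fifth (C#) lowest.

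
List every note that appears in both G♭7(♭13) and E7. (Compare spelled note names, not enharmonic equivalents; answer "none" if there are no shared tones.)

none

G♭7(♭13) = G♭, B♭, D♭, F♭, E𝄫.
E7 = E, G♯, B, D.
Shared: none.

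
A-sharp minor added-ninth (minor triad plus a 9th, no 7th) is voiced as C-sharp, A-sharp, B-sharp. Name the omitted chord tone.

E-sharp

The full A-sharp minor added-ninth chord is A-sharp, C-sharp, E-sharp, B-sharp.
Comparing with the voicing, the perfect 5th (5th) — E-sharp — is absent.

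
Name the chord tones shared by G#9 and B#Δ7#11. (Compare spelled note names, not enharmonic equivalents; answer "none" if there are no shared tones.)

B#

G#9 = G#, B#, D#, F#, A#.
B#Δ7#11 = B#, D##, F##, A##, E##.
Shared: B#.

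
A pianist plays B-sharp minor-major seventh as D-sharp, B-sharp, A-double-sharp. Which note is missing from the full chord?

F-double-sharp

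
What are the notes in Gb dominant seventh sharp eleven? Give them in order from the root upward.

G♭  B♭  D♭  F♭  C

Gb dominant seventh sharp eleven is a dominant seventh sharp eleven built on G♭.
Root: G♭
Major 3rd (3rd): B♭
Perfect 5th (5th): D♭
Minor 7th (7th): F♭
Augmented 11th (11th): C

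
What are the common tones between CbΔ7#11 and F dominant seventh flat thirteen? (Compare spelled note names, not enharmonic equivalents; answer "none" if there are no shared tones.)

E♭ F

CbΔ7#11: C♭ E♭ G♭ B♭ F
F dominant seventh flat thirteen: F A C E♭ D♭
Common to both → E♭, F.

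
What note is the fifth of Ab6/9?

Eb

Ab6/9 is built on Ab; its 5th is a perfect 5th above the root.
A fifth above A uses the letter E, and the perfect 5th above Ab is Eb.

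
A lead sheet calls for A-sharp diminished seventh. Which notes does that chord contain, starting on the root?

A-sharp C-sharp E G

A-sharp diminished seventh is a diminished seventh built on A-sharp.
root → A-sharp
3rd (minor 3rd) → C-sharp
5th (diminished 5th) → E
7th (diminished 7th) → G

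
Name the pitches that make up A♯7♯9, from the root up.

Root A#, quality dominant seventh sharp nine:
root → A#
3rd (major 3rd) → C##
5th (perfect 5th) → E#
7th (minor 7th) → G#
9th (augmented 9th) → B##

A#, C##, E#, G#, B##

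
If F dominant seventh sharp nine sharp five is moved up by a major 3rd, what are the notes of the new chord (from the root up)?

A C-sharp E-sharp G B-sharp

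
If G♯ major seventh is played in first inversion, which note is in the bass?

G♯ major seventh in root position is G-sharp–B-sharp–D-sharp–F-double-sharp.
First inversion places the third in the bass, which is B-sharp.

B-sharp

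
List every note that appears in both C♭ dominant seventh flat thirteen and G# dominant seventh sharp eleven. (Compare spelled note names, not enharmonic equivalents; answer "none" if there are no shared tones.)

C♭ dominant seventh flat thirteen: C-flat E-flat G-flat B-double-flat A-double-flat
G# dominant seventh sharp eleven: G-sharp B-sharp D-sharp F-sharp C-double-sharp
Common to both → none.

none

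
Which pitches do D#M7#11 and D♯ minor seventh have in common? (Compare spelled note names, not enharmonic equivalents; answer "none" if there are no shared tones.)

D#M7#11 = D#, F##, A#, C##, G##.
D♯ minor seventh = D#, F#, A#, C#.
Shared: D#, A#.

D# A#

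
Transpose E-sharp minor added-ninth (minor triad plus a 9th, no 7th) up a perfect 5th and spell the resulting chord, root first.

B-sharp – D-sharp – F-double-sharp – C-double-sharp

E-sharp up a perfect 5th → B-sharp. New chord: B-sharp minor added-ninth.
root → B-sharp
3rd (minor 3rd) → D-sharp
5th (perfect 5th) → F-double-sharp
9th (major 9th) → C-double-sharp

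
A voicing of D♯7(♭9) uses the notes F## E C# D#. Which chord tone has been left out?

The full D♯7(♭9) chord is D#, F##, A#, C#, E.
Comparing with the voicing, the perfect 5th (5th) — A# — is absent.

A#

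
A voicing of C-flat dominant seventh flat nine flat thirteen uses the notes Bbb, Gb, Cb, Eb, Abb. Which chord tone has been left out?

C-flat dominant seventh flat nine flat thirteen = Cb, Eb, Gb, Bbb, Dbb, Abb. The voicing lacks the 9th (minor 9th), Dbb.

Dbb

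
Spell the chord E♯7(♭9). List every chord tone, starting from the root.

E#, G##, B#, D#, F#

E♯7(♭9): dominant seventh flat nine on E#.
- root: E#
- major 3rd: G##
- perfect 5th: B#
- minor 7th: D#
- minor 9th: F#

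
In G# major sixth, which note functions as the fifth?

Root of G# major sixth = G♯. The 5th is a perfect 5th: G♯ up a perfect 5th → D♯.

D♯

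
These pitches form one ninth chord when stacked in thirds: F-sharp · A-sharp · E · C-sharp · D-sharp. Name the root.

D-sharp

Arranged so that each adjacent pair is a third by letter name: D-sharp – F-sharp – A-sharp – C-sharp – E.
The bottom of that stack, D-sharp, is the root (this is D-sharp minor seventh flat nine).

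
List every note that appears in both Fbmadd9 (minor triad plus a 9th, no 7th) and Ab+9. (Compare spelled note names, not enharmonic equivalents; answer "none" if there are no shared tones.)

Fbmadd9: F♭ A𝄫 C♭ G♭
Ab+9: A♭ C E G♭ B♭
Common to both → G♭.

G♭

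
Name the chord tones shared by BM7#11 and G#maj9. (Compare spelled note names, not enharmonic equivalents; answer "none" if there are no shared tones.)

BM7#11: B D♯ F♯ A♯ E♯
G#maj9: G♯ B♯ D♯ F𝄪 A♯
Common to both → D♯, A♯.

D♯ A♯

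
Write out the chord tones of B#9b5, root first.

B#, D##, F#, A#, C##

B#9b5 is a dominant ninth flat five built on B#.
root → B#
3rd (major 3rd) → D##
5th (diminished 5th) → F#
7th (minor 7th) → A#
9th (major 9th) → C##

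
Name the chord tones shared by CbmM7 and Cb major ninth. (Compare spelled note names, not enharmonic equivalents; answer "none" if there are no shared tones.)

C♭ – G♭ – B♭

CbmM7 = C♭, E𝄫, G♭, B♭.
Cb major ninth = C♭, E♭, G♭, B♭, D♭.
Shared: C♭, G♭, B♭.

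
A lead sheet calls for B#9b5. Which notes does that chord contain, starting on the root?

Root B#, quality dominant ninth flat five:
- root: B#
- major 3rd: D##
- diminished 5th: F#
- minor 7th: A#
- major 9th: C##

B# – D## – F# – A# – C##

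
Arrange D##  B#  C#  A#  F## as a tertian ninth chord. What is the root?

B#

Arranged so that each adjacent pair is a third by letter name: B# – D## – F## – A# – C#.
The bottom of that stack, B#, is the root (this is B# dominant seventh flat nine).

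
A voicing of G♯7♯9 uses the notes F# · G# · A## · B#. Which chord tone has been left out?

D#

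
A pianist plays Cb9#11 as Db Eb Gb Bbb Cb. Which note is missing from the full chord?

F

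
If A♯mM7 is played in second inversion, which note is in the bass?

E#

A♯mM7 = A#–C#–E#–G##. Second inversion → fifth in the bass = E#.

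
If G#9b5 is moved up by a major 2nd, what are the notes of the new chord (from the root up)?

A#  C##  E  G#  B#

A major 2nd up from G# is A#, so the new chord is A# dominant ninth flat five.
A# — root
C## — major 3rd
E — diminished 5th
G# — minor 7th
B# — major 9th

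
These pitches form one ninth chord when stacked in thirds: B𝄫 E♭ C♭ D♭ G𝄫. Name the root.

Stacking in thirds gives C♭ – E♭ – G𝄫 – B𝄫 – D♭, so C♭ is the root — C♭ dominant ninth flat five.

C♭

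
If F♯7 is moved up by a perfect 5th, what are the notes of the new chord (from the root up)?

C♯ – E♯ – G♯ – B

Transposed root: F♯ → C♯ (perfect 5th up). So we spell C♯ dominant seventh:
Root: C♯
Major 3rd (3rd): E♯
Perfect 5th (5th): G♯
Minor 7th (7th): B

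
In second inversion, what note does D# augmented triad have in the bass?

D# augmented triad = D-sharp–F-double-sharp–A-double-sharp. Second inversion → fifth in the bass = A-double-sharp.

A-double-sharp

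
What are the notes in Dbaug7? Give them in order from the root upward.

D♭ F A C♭

Root D♭, quality augmented seventh:
D♭ — root
F — major 3rd
A — augmented 5th
C♭ — minor 7th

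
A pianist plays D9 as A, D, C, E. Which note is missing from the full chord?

F#

D9 = D, F#, A, C, E. The voicing lacks the 3rd (major 3rd), F#.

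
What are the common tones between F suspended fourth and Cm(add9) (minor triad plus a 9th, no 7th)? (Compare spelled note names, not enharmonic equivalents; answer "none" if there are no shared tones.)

C

F suspended fourth = F, Bb, C.
Cm(add9) = C, Eb, G, D.
Shared: C.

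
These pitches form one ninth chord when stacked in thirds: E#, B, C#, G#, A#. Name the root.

Arranged so that each adjacent pair is a third by letter name: A# – C# – E# – G# – B.
The bottom of that stack, A#, is the root (this is A# minor seventh flat nine).

A#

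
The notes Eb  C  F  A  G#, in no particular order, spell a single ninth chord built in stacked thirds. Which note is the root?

F

Stacking in thirds gives F – A – C – Eb – G#, so F is the root — F dominant seventh sharp nine.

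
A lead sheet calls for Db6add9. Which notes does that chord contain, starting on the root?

Db6add9: six-nine on Db.
- root: Db
- major 3rd: F
- perfect 5th: Ab
- major 6th: Bb
- major 9th: Eb

Db, F, Ab, Bb, Eb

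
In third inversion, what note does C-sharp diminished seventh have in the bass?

C-sharp diminished seventh in root position is C#–E–G–Bb.
Third inversion places the seventh in the bass, which is Bb.

Bb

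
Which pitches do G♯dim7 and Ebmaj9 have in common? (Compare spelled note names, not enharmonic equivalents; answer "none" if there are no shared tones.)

D  F

G♯dim7: G# B D F
Ebmaj9: Eb G Bb D F
Common to both → D, F.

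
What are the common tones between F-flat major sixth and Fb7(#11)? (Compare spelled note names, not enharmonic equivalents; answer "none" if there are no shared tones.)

F-flat major sixth: Fb Ab Cb Db
Fb7(#11): Fb Ab Cb Ebb Bb
Common to both → Fb, Ab, Cb.

Fb Ab Cb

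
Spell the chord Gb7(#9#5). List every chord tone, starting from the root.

Gb Bb D Fb A

Gb7(#9#5): dominant seventh sharp nine sharp five on Gb.
Root: Gb
Major 3rd (3rd): Bb
Augmented 5th (5th): D
Minor 7th (7th): Fb
Augmented 9th (9th): A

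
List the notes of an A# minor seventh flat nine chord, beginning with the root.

A#, C#, E#, G#, B

Root A#, quality minor seventh flat nine:
A# — root
C# — minor 3rd
E# — perfect 5th
G# — minor 7th
B — minor 9th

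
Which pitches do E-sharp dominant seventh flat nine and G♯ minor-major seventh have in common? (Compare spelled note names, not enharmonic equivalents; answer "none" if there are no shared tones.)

D-sharp

E-sharp dominant seventh flat nine: E-sharp G-double-sharp B-sharp D-sharp F-sharp
G♯ minor-major seventh: G-sharp B D-sharp F-double-sharp
Common to both → D-sharp.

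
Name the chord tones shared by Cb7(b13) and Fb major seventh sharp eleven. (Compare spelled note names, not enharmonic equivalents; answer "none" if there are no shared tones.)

Cb7(b13): Cb Eb Gb Bbb Abb
Fb major seventh sharp eleven: Fb Ab Cb Eb Bb
Common to both → Cb, Eb.

Cb  Eb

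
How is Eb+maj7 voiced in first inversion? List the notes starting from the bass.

Eb+maj7 = Eb–G–B–D; first inversion → third (G) lowest.

G, B, D, Eb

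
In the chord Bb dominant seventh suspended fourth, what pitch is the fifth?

Root of Bb dominant seventh suspended fourth = B-flat. The 5th is a perfect 5th: B-flat up a perfect 5th → F.

F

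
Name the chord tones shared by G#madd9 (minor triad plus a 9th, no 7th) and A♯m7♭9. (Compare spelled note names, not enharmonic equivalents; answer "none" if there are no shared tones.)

G#, B, A#

G#madd9: G# B D# A#
A♯m7♭9: A# C# E# G# B
Common to both → G#, B, A#.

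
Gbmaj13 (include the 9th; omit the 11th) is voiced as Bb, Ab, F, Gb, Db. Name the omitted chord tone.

Gbmaj13 = Gb, Bb, Db, F, Ab, Eb. The voicing lacks the 13th (major 13th), Eb.

Eb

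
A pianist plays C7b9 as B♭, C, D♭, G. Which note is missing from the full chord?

E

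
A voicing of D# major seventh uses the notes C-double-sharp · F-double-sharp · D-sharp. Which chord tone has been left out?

A-sharp

The full D# major seventh chord is D-sharp, F-double-sharp, A-sharp, C-double-sharp.
Comparing with the voicing, the perfect 5th (5th) — A-sharp — is absent.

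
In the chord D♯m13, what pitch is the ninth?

E♯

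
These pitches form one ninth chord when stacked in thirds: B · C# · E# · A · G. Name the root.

A

Stacking in thirds gives A – C# – E# – G – B, so A is the root — A dominant ninth sharp five.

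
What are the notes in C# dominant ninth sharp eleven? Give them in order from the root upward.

C#, E#, G#, B, D#, F##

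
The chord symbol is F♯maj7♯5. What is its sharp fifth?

F♯maj7♯5 is built on F♯; its 5th is an augmented 5th above the root.
A fifth above F uses the letter C, and the augmented 5th above F♯ is C𝄪.

C𝄪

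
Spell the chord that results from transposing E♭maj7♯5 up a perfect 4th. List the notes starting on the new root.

Ab, C, E, G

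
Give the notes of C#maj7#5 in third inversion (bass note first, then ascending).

C#maj7#5 = C#–E#–G##–B#; third inversion → seventh (B#) lowest.

B#, C#, E#, G##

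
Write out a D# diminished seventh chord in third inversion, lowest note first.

In root position, D# diminished seventh is D-sharp–F-sharp–A–C.
Third inversion puts the seventh (C) in the bass.

C – D-sharp – F-sharp – A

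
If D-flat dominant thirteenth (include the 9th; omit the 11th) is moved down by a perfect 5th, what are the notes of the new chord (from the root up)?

A perfect 5th down from D♭ is G♭, so the new chord is G♭ dominant thirteenth.
- root: G♭
- major 3rd: B♭
- perfect 5th: D♭
- minor 7th: F♭
- major 9th: A♭
- major 13th: E♭

G♭, B♭, D♭, F♭, A♭, E♭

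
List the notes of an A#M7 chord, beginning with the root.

A#, C##, E#, G##

A#M7 is a major seventh built on A#.
root → A#
3rd (major 3rd) → C##
5th (perfect 5th) → E#
7th (major 7th) → G##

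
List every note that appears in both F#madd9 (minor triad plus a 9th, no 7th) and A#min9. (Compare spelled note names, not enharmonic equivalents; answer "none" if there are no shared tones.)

F#madd9 = F♯, A, C♯, G♯.
A#min9 = A♯, C♯, E♯, G♯, B♯.
Shared: C♯, G♯.

C♯, G♯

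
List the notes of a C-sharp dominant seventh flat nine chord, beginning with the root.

C-sharp  E-sharp  G-sharp  B  D

C-sharp dominant seventh flat nine is a dominant seventh flat nine built on C-sharp.
root → C-sharp
3rd (major 3rd) → E-sharp
5th (perfect 5th) → G-sharp
7th (minor 7th) → B
9th (minor 9th) → D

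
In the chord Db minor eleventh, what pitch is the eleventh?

G-flat

Root of Db minor eleventh = D-flat. The 11th is a perfect 11th: D-flat up a perfect 11th → G-flat.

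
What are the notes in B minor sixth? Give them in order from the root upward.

B minor sixth is a minor sixth built on B.
B — root
D — minor 3rd
F♯ — perfect 5th
G♯ — major 6th

B, D, F♯, G♯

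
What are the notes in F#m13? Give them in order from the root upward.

F#m13: minor thirteenth on F#.
root → F#
3rd (minor 3rd) → A
5th (perfect 5th) → C#
7th (minor 7th) → E
9th (major 9th) → G#
11th (perfect 11th) → B
13th (major 13th) → D#

F# A C# E G# B D#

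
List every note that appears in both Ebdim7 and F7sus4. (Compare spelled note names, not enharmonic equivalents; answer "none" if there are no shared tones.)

E♭

Ebdim7: E♭ G♭ B𝄫 D𝄫
F7sus4: F B♭ C E♭
Common to both → E♭.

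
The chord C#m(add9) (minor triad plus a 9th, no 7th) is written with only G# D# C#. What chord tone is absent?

C#m(add9) = C#, E, G#, D#. The voicing lacks the 3rd (minor 3rd), E.

E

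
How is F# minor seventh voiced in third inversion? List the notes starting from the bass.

E F# A C#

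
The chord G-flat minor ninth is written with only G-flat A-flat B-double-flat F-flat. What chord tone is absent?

D-flat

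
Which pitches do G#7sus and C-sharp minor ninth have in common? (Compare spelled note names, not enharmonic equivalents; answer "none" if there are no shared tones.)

G♯, C♯, D♯

G#7sus = G♯, C♯, D♯, F♯.
C-sharp minor ninth = C♯, E, G♯, B, D♯.
Shared: G♯, C♯, D♯.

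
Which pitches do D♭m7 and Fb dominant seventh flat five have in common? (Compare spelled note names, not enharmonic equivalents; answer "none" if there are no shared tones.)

Fb, Ab

D♭m7: Db Fb Ab Cb
Fb dominant seventh flat five: Fb Ab Cbb Ebb
Common to both → Fb, Ab.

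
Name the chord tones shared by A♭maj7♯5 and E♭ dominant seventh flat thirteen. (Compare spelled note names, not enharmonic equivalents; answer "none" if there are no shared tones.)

G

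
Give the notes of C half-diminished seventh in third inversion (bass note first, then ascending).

In root position, C half-diminished seventh is C–Eb–Gb–Bb.
Third inversion puts the seventh (Bb) in the bass.

Bb  C  Eb  Gb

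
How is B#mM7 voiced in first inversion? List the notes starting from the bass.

In root position, B#mM7 is B#–D#–F##–A##.
First inversion puts the third (D#) in the bass.

D#, F##, A##, B#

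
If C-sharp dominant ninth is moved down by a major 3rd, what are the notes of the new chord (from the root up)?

Transposed root: C# → A (major 3rd down). So we spell A dominant ninth:
- root: A
- major 3rd: C#
- perfect 5th: E
- minor 7th: G
- major 9th: B

A – C# – E – G – B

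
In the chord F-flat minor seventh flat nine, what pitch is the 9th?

F-flat minor seventh flat nine is built on F♭; its 9th is a minor 9th above the root.
A second above F uses the letter G, and the minor 9th above F♭ is G𝄫.

G𝄫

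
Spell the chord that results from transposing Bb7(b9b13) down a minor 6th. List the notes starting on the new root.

A minor 6th down from Bb is D, so the new chord is D dominant seventh flat nine flat thirteen.
- root: D
- major 3rd: F#
- perfect 5th: A
- minor 7th: C
- minor 9th: Eb
- minor 13th: Bb

D, F#, A, C, Eb, Bb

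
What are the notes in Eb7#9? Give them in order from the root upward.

Eb – G – Bb – Db – F#

Eb7#9 is a dominant seventh sharp nine built on Eb.
Eb — root
G — major 3rd
Bb — perfect 5th
Db — minor 7th
F# — augmented 9th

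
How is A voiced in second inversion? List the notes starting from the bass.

E A C#

In root position, A is A–C#–E.
Second inversion puts the fifth (E) in the bass.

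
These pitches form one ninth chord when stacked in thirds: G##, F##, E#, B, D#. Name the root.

Stacking in thirds gives E# – G## – B – D# – F##, so E# is the root — E# dominant ninth flat five.

E#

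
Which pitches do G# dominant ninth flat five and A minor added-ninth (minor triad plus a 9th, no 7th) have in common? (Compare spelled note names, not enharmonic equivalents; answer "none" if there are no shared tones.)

G# dominant ninth flat five: G# B# D F# A#
A minor added-ninth: A C E B
Common to both → none.

none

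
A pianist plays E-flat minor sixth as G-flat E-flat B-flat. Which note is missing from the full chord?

C

E-flat minor sixth = E-flat, G-flat, B-flat, C. The voicing lacks the 6th (major 6th), C.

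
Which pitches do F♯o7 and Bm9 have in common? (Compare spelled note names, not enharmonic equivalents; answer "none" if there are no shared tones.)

F♯, A

F♯o7 = F♯, A, C, E♭.
Bm9 = B, D, F♯, A, C♯.
Shared: F♯, A.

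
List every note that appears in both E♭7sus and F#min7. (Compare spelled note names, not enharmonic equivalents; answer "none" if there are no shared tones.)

E♭7sus: Eb Ab Bb Db
F#min7: F# A C# E
Common to both → none.

none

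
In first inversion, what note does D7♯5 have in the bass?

D7♯5 = D–F#–A#–C. First inversion → third in the bass = F#.

F#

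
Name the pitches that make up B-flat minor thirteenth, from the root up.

B♭, D♭, F, A♭, C, E♭, G

B-flat minor thirteenth: minor thirteenth on B♭.
root → B♭
3rd (minor 3rd) → D♭
5th (perfect 5th) → F
7th (minor 7th) → A♭
9th (major 9th) → C
11th (perfect 11th) → E♭
13th (major 13th) → G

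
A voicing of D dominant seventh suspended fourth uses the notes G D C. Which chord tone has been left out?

D dominant seventh suspended fourth = D, G, A, C. The voicing lacks the 5th (perfect 5th), A.

A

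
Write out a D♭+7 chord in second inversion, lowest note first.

D♭+7 = Db–F–A–Cb; second inversion → fifth (A) lowest.

A  Cb  Db  F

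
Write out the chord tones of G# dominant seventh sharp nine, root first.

G-sharp, B-sharp, D-sharp, F-sharp, A-double-sharp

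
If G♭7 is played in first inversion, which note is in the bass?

G♭7 = Gb–Bb–Db–Fb. First inversion → third in the bass = Bb.

Bb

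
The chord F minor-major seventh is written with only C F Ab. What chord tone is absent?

F minor-major seventh = F, Ab, C, E. The voicing lacks the 7th (major 7th), E.

E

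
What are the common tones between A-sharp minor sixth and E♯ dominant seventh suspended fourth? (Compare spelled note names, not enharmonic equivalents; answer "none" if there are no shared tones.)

A-sharp minor sixth: A-sharp C-sharp E-sharp F-double-sharp
E♯ dominant seventh suspended fourth: E-sharp A-sharp B-sharp D-sharp
Common to both → A-sharp, E-sharp.

A-sharp – E-sharp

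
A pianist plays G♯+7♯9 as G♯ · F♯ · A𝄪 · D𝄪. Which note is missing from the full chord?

B♯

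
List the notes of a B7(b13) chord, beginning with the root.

B – D# – F# – A – G

B7(b13) is a dominant seventh flat thirteen built on B.
root → B
3rd (major 3rd) → D#
5th (perfect 5th) → F#
7th (minor 7th) → A
13th (minor 13th) → G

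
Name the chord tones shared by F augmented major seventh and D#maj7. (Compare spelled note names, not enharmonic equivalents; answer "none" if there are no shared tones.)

F augmented major seventh = F, A, C♯, E.
D#maj7 = D♯, F𝄪, A♯, C𝄪.
Shared: none.

none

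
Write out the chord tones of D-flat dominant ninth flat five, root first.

Root Db, quality dominant ninth flat five:
Db — root
F — major 3rd
Abb — diminished 5th
Cb — minor 7th
Eb — major 9th

Db – F – Abb – Cb – Eb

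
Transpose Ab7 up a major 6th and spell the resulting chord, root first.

F – A – C – Eb

A major 6th up from Ab is F, so the new chord is F dominant seventh.
F — root
A — major 3rd
C — perfect 5th
Eb — minor 7th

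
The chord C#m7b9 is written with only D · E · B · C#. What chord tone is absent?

G#

C#m7b9 = C#, E, G#, B, D. The voicing lacks the 5th (perfect 5th), G#.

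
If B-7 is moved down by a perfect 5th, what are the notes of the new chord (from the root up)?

Transposed root: B → E (perfect 5th down). So we spell E minor seventh:
- root: E
- minor 3rd: G
- perfect 5th: B
- minor 7th: D

E – G – B – D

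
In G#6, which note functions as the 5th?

Root of G#6 = G#. The 5th is a perfect 5th: G# up a perfect 5th → D#.

D#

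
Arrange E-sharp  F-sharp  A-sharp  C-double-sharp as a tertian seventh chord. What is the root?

F-sharp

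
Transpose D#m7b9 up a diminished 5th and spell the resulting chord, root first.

A – C – E – G – Bb

D# up a diminished 5th → A. New chord: A minor seventh flat nine.
root → A
3rd (minor 3rd) → C
5th (perfect 5th) → E
7th (minor 7th) → G
9th (minor 9th) → Bb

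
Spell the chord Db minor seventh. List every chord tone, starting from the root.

D-flat – F-flat – A-flat – C-flat

Root D-flat, quality minor seventh:
root → D-flat
3rd (minor 3rd) → F-flat
5th (perfect 5th) → A-flat
7th (minor 7th) → C-flat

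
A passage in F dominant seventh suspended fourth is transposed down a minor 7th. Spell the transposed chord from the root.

G – C – D – F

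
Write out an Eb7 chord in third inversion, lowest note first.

Db, Eb, G, Bb

Eb7 = Eb–G–Bb–Db; third inversion → seventh (Db) lowest.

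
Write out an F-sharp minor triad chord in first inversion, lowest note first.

A, C#, F#

F-sharp minor triad = F#–A–C#; first inversion → third (A) lowest.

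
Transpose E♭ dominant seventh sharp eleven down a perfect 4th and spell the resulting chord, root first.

A perfect 4th down from E-flat is B-flat, so the new chord is B-flat dominant seventh sharp eleven.
- root: B-flat
- major 3rd: D
- perfect 5th: F
- minor 7th: A-flat
- augmented 11th: E

B-flat  D  F  A-flat  E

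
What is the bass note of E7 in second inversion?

E7 = E–G#–B–D. Second inversion → fifth in the bass = B.

B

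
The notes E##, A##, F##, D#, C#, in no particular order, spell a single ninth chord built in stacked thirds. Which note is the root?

Arranged so that each adjacent pair is a third by letter name: D# – F## – A## – C# – E##.
The bottom of that stack, D#, is the root (this is D# dominant seventh sharp nine sharp five).

D#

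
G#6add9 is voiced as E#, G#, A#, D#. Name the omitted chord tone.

G#6add9 = G#, B#, D#, E#, A#. The voicing lacks the 3rd (major 3rd), B#.

B#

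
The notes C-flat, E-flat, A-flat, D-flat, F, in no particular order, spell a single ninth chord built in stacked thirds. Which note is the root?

D-flat

Stacking in thirds gives D-flat – F – A-flat – C-flat – E-flat, so D-flat is the root — D-flat dominant ninth.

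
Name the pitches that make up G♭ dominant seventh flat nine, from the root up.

G-flat, B-flat, D-flat, F-flat, A-double-flat

Root G-flat, quality dominant seventh flat nine:
Root: G-flat
Major 3rd (3rd): B-flat
Perfect 5th (5th): D-flat
Minor 7th (7th): F-flat
Minor 9th (9th): A-double-flat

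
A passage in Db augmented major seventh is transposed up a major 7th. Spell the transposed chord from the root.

Transposed root: D-flat → C (major 7th up). So we spell C augmented major seventh:
Root: C
Major 3rd (3rd): E
Augmented 5th (5th): G-sharp
Major 7th (7th): B

C, E, G-sharp, B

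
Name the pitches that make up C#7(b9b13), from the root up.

C#7(b9b13): dominant seventh flat nine flat thirteen on C#.
C# — root
E# — major 3rd
G# — perfect 5th
B — minor 7th
D — minor 9th
A — minor 13th

C#  E#  G#  B  D  A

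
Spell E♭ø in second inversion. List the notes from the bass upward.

Bbb, Db, Eb, Gb

In root position, E♭ø is Eb–Gb–Bbb–Db.
Second inversion puts the fifth (Bbb) in the bass.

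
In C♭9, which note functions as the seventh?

Bbb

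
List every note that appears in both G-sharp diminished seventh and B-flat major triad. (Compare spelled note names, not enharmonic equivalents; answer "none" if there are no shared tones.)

G-sharp diminished seventh = G-sharp, B, D, F.
B-flat major triad = B-flat, D, F.
Shared: D, F.

D, F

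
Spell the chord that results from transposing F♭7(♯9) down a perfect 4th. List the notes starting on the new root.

Transposed root: F♭ → C♭ (perfect 4th down). So we spell C♭ dominant seventh sharp nine:
Root: C♭
Major 3rd (3rd): E♭
Perfect 5th (5th): G♭
Minor 7th (7th): B𝄫
Augmented 9th (9th): D

C♭ – E♭ – G♭ – B𝄫 – D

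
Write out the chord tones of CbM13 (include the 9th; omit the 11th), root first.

Cb, Eb, Gb, Bb, Db, Ab

Root Cb, quality major thirteenth:
root → Cb
3rd (major 3rd) → Eb
5th (perfect 5th) → Gb
7th (major 7th) → Bb
9th (major 9th) → Db
13th (major 13th) → Ab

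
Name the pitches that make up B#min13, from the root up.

B# – D# – F## – A# – C## – E# – G##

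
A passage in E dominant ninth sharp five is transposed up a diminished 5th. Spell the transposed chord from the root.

A diminished 5th up from E is B-flat, so the new chord is B-flat dominant ninth sharp five.
B-flat — root
D — major 3rd
F-sharp — augmented 5th
A-flat — minor 7th
C — major 9th

B-flat, D, F-sharp, A-flat, C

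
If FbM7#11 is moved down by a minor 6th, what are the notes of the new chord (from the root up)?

A♭ – C – E♭ – G – D

F♭ down a minor 6th → A♭. New chord: A♭ major seventh sharp eleven.
- root: A♭
- major 3rd: C
- perfect 5th: E♭
- major 7th: G
- augmented 11th: D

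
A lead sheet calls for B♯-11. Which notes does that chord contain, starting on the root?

B#, D#, F##, A#, C##, E#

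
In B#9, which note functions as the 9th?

Root of B#9 = B#. The 9th is a major 9th: B# up a major 9th → C##.

C##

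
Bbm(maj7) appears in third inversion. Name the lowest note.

Bbm(maj7) = B♭–D♭–F–A. Third inversion → seventh in the bass = A.

A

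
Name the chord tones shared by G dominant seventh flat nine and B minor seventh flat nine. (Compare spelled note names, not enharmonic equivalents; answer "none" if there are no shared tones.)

B D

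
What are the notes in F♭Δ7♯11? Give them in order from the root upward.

Fb, Ab, Cb, Eb, Bb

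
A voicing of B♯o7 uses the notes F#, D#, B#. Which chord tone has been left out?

A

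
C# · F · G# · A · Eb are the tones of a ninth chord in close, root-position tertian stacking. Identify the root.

F

Stacking in thirds gives F – A – C# – Eb – G#, so F is the root — F dominant seventh sharp nine sharp five.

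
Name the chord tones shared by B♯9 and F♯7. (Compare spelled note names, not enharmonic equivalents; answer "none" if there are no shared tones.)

A♯

B♯9 = B♯, D𝄪, F𝄪, A♯, C𝄪.
F♯7 = F♯, A♯, C♯, E.
Shared: A♯.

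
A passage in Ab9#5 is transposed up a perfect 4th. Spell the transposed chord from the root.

Ab up a perfect 4th → Db. New chord: Db dominant ninth sharp five.
Db — root
F — major 3rd
A — augmented 5th
Cb — minor 7th
Eb — major 9th

Db, F, A, Cb, Eb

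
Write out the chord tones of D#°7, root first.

Root D#, quality diminished seventh:
D# — root
F# — minor 3rd
A — diminished 5th
C — diminished 7th

D#, F#, A, C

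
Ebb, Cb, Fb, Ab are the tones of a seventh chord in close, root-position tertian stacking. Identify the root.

Arranged so that each adjacent pair is a third by letter name: Fb – Ab – Cb – Ebb.
The bottom of that stack, Fb, is the root (this is Fb dominant seventh).

Fb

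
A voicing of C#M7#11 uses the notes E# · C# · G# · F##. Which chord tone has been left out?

C#M7#11 = C#, E#, G#, B#, F##. The voicing lacks the 7th (major 7th), B#.

B#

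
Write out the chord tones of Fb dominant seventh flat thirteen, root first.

Fb dominant seventh flat thirteen: dominant seventh flat thirteen on Fb.
- root: Fb
- major 3rd: Ab
- perfect 5th: Cb
- minor 7th: Ebb
- minor 13th: Dbb

Fb, Ab, Cb, Ebb, Dbb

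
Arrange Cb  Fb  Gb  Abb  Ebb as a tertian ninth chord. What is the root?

Stacking in thirds gives Fb – Abb – Cb – Ebb – Gb, so Fb is the root — Fb minor ninth.

Fb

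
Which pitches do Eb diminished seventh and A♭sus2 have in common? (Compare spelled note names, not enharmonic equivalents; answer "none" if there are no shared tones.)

Eb

Eb diminished seventh: Eb Gb Bbb Dbb
A♭sus2: Ab Bb Eb
Common to both → Eb.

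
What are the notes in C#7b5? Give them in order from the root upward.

Root C#, quality dominant seventh flat five:
C# — root
E# — major 3rd
G — diminished 5th
B — minor 7th

C#  E#  G  B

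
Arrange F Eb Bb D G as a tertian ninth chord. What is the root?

Stacking in thirds gives Eb – G – Bb – D – F, so Eb is the root — Eb major ninth.

Eb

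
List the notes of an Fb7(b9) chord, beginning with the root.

Fb – Ab – Cb – Ebb – Gbb

Fb7(b9) is a dominant seventh flat nine built on Fb.
- root: Fb
- major 3rd: Ab
- perfect 5th: Cb
- minor 7th: Ebb
- minor 9th: Gbb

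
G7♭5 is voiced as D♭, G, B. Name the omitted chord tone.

G7♭5 = G, B, D♭, F. The voicing lacks the 7th (minor 7th), F.

F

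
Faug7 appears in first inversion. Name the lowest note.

A

Faug7 in root position is F–A–C#–Eb.
First inversion places the third in the bass, which is A.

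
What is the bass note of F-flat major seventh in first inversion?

F-flat major seventh in root position is F♭–A♭–C♭–E♭.
First inversion places the third in the bass, which is A♭.

A♭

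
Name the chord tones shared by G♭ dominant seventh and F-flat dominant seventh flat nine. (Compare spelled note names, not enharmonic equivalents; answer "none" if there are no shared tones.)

F-flat

G♭ dominant seventh = G-flat, B-flat, D-flat, F-flat.
F-flat dominant seventh flat nine = F-flat, A-flat, C-flat, E-double-flat, G-double-flat.
Shared: F-flat.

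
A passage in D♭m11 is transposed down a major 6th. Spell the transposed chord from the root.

Transposed root: Db → Fb (major 6th down). So we spell Fb minor eleventh:
Root: Fb
Minor 3rd (3rd): Abb
Perfect 5th (5th): Cb
Minor 7th (7th): Ebb
Major 9th (9th): Gb
Perfect 11th (11th): Bbb

Fb  Abb  Cb  Ebb  Gb  Bbb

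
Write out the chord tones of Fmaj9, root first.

F  A  C  E  G

Root F, quality major ninth:
F — root
A — major 3rd
C — perfect 5th
E — major 7th
G — major 9th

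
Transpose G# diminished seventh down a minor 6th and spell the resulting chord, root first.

A minor 6th down from G-sharp is B-sharp, so the new chord is B-sharp diminished seventh.
Root: B-sharp
Minor 3rd (3rd): D-sharp
Diminished 5th (5th): F-sharp
Diminished 7th (7th): A

B-sharp – D-sharp – F-sharp – A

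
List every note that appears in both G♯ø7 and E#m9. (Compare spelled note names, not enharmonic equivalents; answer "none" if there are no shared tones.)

G♯

G♯ø7 = G♯, B, D, F♯.
E#m9 = E♯, G♯, B♯, D♯, F𝄪.
Shared: G♯.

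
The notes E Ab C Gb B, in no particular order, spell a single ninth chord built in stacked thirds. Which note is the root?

Ab

Arranged so that each adjacent pair is a third by letter name: Ab – C – E – Gb – B.
The bottom of that stack, Ab, is the root (this is Ab dominant seventh sharp nine sharp five).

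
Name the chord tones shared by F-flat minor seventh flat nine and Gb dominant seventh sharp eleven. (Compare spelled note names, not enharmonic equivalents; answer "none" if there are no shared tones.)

F-flat

F-flat minor seventh flat nine = F-flat, A-double-flat, C-flat, E-double-flat, G-double-flat.
Gb dominant seventh sharp eleven = G-flat, B-flat, D-flat, F-flat, C.
Shared: F-flat.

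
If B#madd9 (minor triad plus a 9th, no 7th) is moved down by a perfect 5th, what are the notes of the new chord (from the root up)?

E#, G#, B#, F##

A perfect 5th down from B# is E#, so the new chord is E# minor added-ninth.
- root: E#
- minor 3rd: G#
- perfect 5th: B#
- major 9th: F##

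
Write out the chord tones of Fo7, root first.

Fo7 is a diminished seventh built on F.
- root: F
- minor 3rd: Ab
- diminished 5th: Cb
- diminished 7th: Ebb

F  Ab  Cb  Ebb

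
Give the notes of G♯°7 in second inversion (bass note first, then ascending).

D  F  G♯  B

G♯°7 = G♯–B–D–F; second inversion → fifth (D) lowest.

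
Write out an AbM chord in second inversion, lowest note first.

In root position, AbM is Ab–C–Eb.
Second inversion puts the fifth (Eb) in the bass.

Eb  Ab  C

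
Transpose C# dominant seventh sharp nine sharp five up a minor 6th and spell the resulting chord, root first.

A, C#, E#, G, B#

Transposed root: C# → A (minor 6th up). So we spell A dominant seventh sharp nine sharp five:
Root: A
Major 3rd (3rd): C#
Augmented 5th (5th): E#
Minor 7th (7th): G
Augmented 9th (9th): B#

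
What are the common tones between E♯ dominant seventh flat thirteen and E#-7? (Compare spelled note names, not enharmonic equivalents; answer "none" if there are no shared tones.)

E#, B#, D#

E♯ dominant seventh flat thirteen = E#, G##, B#, D#, C#.
E#-7 = E#, G#, B#, D#.
Shared: E#, B#, D#.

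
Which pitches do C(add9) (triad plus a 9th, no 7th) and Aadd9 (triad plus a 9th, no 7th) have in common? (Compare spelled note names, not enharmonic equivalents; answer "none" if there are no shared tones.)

C(add9) = C, E, G, D.
Aadd9 = A, C#, E, B.
Shared: E.

E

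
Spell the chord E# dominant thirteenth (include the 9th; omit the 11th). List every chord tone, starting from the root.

E-sharp – G-double-sharp – B-sharp – D-sharp – F-double-sharp – C-double-sharp

E# dominant thirteenth is a dominant thirteenth built on E-sharp.
- root: E-sharp
- major 3rd: G-double-sharp
- perfect 5th: B-sharp
- minor 7th: D-sharp
- major 9th: F-double-sharp
- major 13th: C-double-sharp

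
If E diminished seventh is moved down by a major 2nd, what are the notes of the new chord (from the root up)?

Transposed root: E → D (major 2nd down). So we spell D diminished seventh:
- root: D
- minor 3rd: F
- diminished 5th: Ab
- diminished 7th: Cb

D, F, Ab, Cb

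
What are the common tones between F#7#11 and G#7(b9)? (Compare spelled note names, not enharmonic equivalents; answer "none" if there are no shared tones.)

F#7#11 = F#, A#, C#, E, B#.
G#7(b9) = G#, B#, D#, F#, A.
Shared: F#, B#.

F#  B#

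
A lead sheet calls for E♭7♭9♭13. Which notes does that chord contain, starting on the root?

E♭7♭9♭13: dominant seventh flat nine flat thirteen on Eb.
Eb — root
G — major 3rd
Bb — perfect 5th
Db — minor 7th
Fb — minor 9th
Cb — minor 13th

Eb, G, Bb, Db, Fb, Cb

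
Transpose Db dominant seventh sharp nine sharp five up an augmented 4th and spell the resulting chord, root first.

D-flat up an augmented 4th → G. New chord: G dominant seventh sharp nine sharp five.
G — root
B — major 3rd
D-sharp — augmented 5th
F — minor 7th
A-sharp — augmented 9th

G – B – D-sharp – F – A-sharp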